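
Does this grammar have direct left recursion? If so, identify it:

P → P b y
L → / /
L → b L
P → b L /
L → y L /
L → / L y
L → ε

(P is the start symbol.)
Yes, P is left-recursive

Direct left recursion occurs when N → N α for some non-terminal N (the right-hand side begins with the left-hand side itself).

P → P b y: LEFT RECURSIVE (starts with P)
L → / /: starts with '/'
L → b L: starts with b
P → b L /: starts with b
L → y L /: starts with y
L → / L y: starts with '/'
L → ε: starts with ε

The grammar has direct left recursion on: P.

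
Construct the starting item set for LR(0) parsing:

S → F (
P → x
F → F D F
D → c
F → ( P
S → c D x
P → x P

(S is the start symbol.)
{ [F → . ( P], [F → . F D F], [S → . F (], [S → . c D x], [S' → . S] }

First, augment the grammar with S' → S
I₀ = CLOSURE({ [S' → . S] }):
  [S' → . S] has the dot before S: add [S → . F (], [S → . c D x]
  [S → . F (] has the dot before F: add [F → . F D F], [F → . ( P]
No further items can be added.

I₀ = { [F → . ( P], [F → . F D F], [S → . F (], [S → . c D x], [S' → . S] }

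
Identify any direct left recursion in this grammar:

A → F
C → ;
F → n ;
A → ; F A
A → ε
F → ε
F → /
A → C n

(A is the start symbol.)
A → F: starts with F
C → ;: starts with ';'
F → n ;: starts with n
A → ; F A: starts with ';'
A → ε: starts with ε
F → ε: starts with ε
F → /: starts with '/'
A → C n: starts with C

No direct left recursion found.

Answer: No direct left recursion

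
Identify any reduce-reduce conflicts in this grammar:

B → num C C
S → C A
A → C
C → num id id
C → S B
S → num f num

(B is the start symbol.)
Yes — I12: [A → C .] vs [B → num C C .]

Augment with B' → B and build the canonical LR(0) collection (I0 = CLOSURE({[B' → . B]}), then GOTO on every symbol after a dot until no new states appear). It has 14 states:
  I0: { [B → . num C C], [B' → . B] }  — shift
  I1: { [B' → B .] }  — accept
  I2: { [B → num . C C], [C → . S B], [C → . num id id], [S → . C A], [S → . num f num] }  — shift
  I3: { [A → . C], [B → num C . C], [C → . S B], [C → . num id id], [S → . C A], [S → . num f num], [S → C . A] }  — shift
  I4: { [B → . num C C], [C → S . B] }  — shift
  I5: { [C → num . id id], [S → num . f num] }  — shift
  I6: { [S → num f . num] }  — shift
  I7: { [C → num id . id] }  — shift
  I8: { [C → num id id .] }  — reduce
  I9: { [S → num f num .] }  — reduce
  I10: { [C → S B .] }  — reduce
  I11: { [S → C A .] }  — reduce
  I12: { [A → . C], [A → C .], [B → num C C .], [C → . S B], [C → . num id id], [S → . C A], [S → . num f num], [S → C . A] }  — shift, 2 reduces
  I13: { [A → . C], [A → C .], [C → . S B], [C → . num id id], [S → . C A], [S → . num f num], [S → C . A] }  — shift, reduce

I12 contains complete items [A → C .], [B → num C C .] — reduce-reduce conflict.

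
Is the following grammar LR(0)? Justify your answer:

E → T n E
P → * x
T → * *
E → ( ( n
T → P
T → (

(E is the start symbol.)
No. Shift-reduce conflict between [T → ( .] and [E → ( . ( n]

Augment with E' → E and build the canonical LR(0) collection (I0 = CLOSURE({[E' → . E]}), then GOTO on every symbol after a dot until no new states appear). It has 12 states:
  I0: { [E → . ( ( n], [E → . T n E], [E' → . E], [P → . * x], [T → . (], [T → . * *], [T → . P] }  — shift
  I1: { [E → ( . ( n], [T → ( .] }  — shift, reduce
  I2: { [P → * . x], [T → * . *] }  — shift
  I3: { [E' → E .] }  — accept
  I4: { [T → P .] }  — reduce
  I5: { [E → T . n E] }  — shift
  I6: { [E → . ( ( n], [E → . T n E], [E → T n . E], [P → . * x], [T → . (], [T → . * *], [T → . P] }  — shift
  I7: { [E → T n E .] }  — reduce
  I8: { [T → * * .] }  — reduce
  I9: { [P → * x .] }  — reduce
  I10: { [E → ( ( . n] }  — shift
  I11: { [E → ( ( n .] }  — reduce

Conflict in state I1:
  Shift-reduce conflict between [T → ( .] and [E → ( . ( n]
So the grammar is NOT LR(0).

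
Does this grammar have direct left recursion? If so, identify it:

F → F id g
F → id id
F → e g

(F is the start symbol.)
Yes, F is left-recursive

F → F id g: LEFT RECURSIVE (starts with F)
F → id id: starts with id
F → e g: starts with e

The grammar has direct left recursion on: F.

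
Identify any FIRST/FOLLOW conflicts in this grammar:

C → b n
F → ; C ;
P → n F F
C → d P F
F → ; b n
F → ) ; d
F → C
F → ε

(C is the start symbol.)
Yes. F → ';' C ';' with FOLLOW(F) on { ';' }; F → ';' b n with FOLLOW(F) on { ';' }; F → ')' ';' d with FOLLOW(F) on { ')' }; F → C with FOLLOW(F) on { 'b', 'd' }

Nullable non-terminals: F.
FIRST sets used below: FIRST(C) = { 'b', 'd' }

F: nullable alternative(s) F → ε; FOLLOW(F) = { $, ')', ';', 'b', 'd' }
  F → ; C ;: FIRST \ {ε} = { ';' } — overlaps FOLLOW(F) on { ';' }: CONFLICT
  F → ; b n: FIRST \ {ε} = { ';' } — overlaps FOLLOW(F) on { ';' }: CONFLICT
  F → ) ; d: FIRST \ {ε} = { ')' } — overlaps FOLLOW(F) on { ')' }: CONFLICT
  F → C: FIRST \ {ε} = { 'b', 'd' } — overlaps FOLLOW(F) on { 'b', 'd' }: CONFLICT
  F → ε: FIRST \ {ε} = { } — this is the only nullable alternative, skip

C, P have no nullable alternative, so no FIRST/FOLLOW check is needed there.

So the grammar has 4 FIRST/FOLLOW conflicts (marked CONFLICT above).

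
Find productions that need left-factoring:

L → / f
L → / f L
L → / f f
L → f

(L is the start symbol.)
Yes, L has productions with common prefix '/ f'

Left-factoring is needed when two productions for the same non-terminal
share a common prefix on the right-hand side.

Productions for L:
  L → / f
  L → / f L
  L → / f f
  L → f

Found common prefix '/ f' in productions for L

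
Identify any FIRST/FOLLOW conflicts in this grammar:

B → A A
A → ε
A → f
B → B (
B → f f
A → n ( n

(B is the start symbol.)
A FIRST/FOLLOW conflict occurs when a non-terminal N has a nullable alternative N → β (β ⇒* ε) and another alternative N → α with FIRST(α) ∩ FOLLOW(N) ≠ ∅: on such a lookahead the parser cannot decide between expanding α and letting N vanish via β.

Nullable non-terminals: A, B.
FIRST sets used below: FIRST(A) = { 'f', 'n', ε }, FIRST(B) = { '(', 'f', 'n', ε }

A: nullable alternative(s) A → ε; FOLLOW(A) = { $, '(', 'f', 'n' }
  A → ε: FIRST \ {ε} = { } — this is the only nullable alternative, skip
  A → f: FIRST \ {ε} = { 'f' } — overlaps FOLLOW(A) on { 'f' }: CONFLICT
  A → n ( n: FIRST \ {ε} = { 'n' } — overlaps FOLLOW(A) on { 'n' }: CONFLICT

B: nullable alternative(s) B → A A; FOLLOW(B) = { $, '(' }
  B → A A: FIRST \ {ε} = { 'f', 'n' } — this is the only nullable alternative, skip
  B → B (: FIRST \ {ε} = { '(', 'f', 'n' } — overlaps FOLLOW(B) on { '(' }: CONFLICT
  B → f f: FIRST \ {ε} = { 'f' } — disjoint from FOLLOW(B)

So the grammar has 3 FIRST/FOLLOW conflicts (marked CONFLICT above).

Answer: Yes. B → B '(' with FOLLOW(B) on { '(' }; A → f with FOLLOW(A) on { 'f' }; A → n '(' n with FOLLOW(A) on { 'n' }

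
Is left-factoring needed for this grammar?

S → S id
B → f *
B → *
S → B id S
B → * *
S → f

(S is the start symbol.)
Yes, B has productions with common prefix '*'

Left-factoring is needed when two productions for the same non-terminal
share a common prefix on the right-hand side.

Productions for S:
  S → S id
  S → B id S
  S → f
Productions for B:
  B → f *
  B → *
  B → * *

Found common prefix '*' in productions for B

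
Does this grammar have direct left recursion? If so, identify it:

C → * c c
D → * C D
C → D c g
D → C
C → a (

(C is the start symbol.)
Direct left recursion occurs when N → N α for some non-terminal N (the right-hand side begins with the left-hand side itself).

C → * c c: starts with '*'
D → * C D: starts with '*'
C → D c g: starts with D
D → C: starts with C
C → a (: starts with a

No direct left recursion found.

Answer: No direct left recursion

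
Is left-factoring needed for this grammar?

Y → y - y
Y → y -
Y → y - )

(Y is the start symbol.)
Left-factoring is needed when two productions for the same non-terminal
share a common prefix on the right-hand side.

Productions for Y:
  Y → y - y
  Y → y -
  Y → y - )

Found common prefix 'y -' in productions for Y

Answer: Yes, Y has productions with common prefix 'y -'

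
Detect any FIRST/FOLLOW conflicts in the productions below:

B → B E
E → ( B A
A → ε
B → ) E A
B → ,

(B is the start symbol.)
No FIRST/FOLLOW conflicts.

A FIRST/FOLLOW conflict occurs when a non-terminal N has a nullable alternative N → β (β ⇒* ε) and another alternative N → α with FIRST(α) ∩ FOLLOW(N) ≠ ∅: on such a lookahead the parser cannot decide between expanding α and letting N vanish via β.

Nullable non-terminals: A.
A has a nullable alternative but only one production, so nothing to check.

B, E have no nullable alternative, so no FIRST/FOLLOW check is needed there.

No FIRST/FOLLOW conflicts found.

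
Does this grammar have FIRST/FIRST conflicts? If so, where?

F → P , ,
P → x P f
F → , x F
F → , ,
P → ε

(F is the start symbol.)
FIRST sets of the non-terminals at (or reachable through a nullable prefix from) the front of some alternative:
  FIRST(P) = { 'x', ε }

Productions for F:
  F → P , ,: FIRST = { ',', 'x' }
  F → , x F: FIRST = { ',' }
  F → , ,: FIRST = { ',' }
Productions for P:
  P → x P f: FIRST = { 'x' }
  P → ε: FIRST = { ε }

Conflict for F: F → P , , and F → , x F
  Overlap: { ',' }
Conflict for F: F → P , , and F → , ,
  Overlap: { ',' }
Conflict for F: F → , x F and F → , ,
  Overlap: { ',' }

Answer: Yes. F → P ',' ',' / F → ',' x F on { ',' }; F → P ',' ',' / F → ',' ',' on { ',' }; F → ',' x F / F → ',' ',' on { ',' }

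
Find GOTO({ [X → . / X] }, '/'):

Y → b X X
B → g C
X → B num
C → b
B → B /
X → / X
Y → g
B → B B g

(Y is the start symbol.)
{ [B → . B /], [B → . B B g], [B → . g C], [X → . / X], [X → . B num], [X → / . X] }

GOTO(I, '/') = CLOSURE({ [A → αX.β] : [A → α.Xβ] ∈ I, X = '/' })

Items with dot before '/', with the dot advanced:
  [X → . / X] → [X → / . X]
Closure of the advanced items:
  [X → / . X] has the dot before X: add [X → . B num], [X → . / X]
  [X → . B num] has the dot before B: add [B → . g C], [B → . B /], [B → . B B g]

GOTO = { [B → . B /], [B → . B B g], [B → . g C], [X → . / X], [X → . B num], [X → / . X] }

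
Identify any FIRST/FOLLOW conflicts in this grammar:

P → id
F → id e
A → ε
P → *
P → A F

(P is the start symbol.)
No FIRST/FOLLOW conflicts.

Nullable non-terminals: A.
A has a nullable alternative but only one production, so nothing to check.

F, P have no nullable alternative, so no FIRST/FOLLOW check is needed there.

No FIRST/FOLLOW conflicts found.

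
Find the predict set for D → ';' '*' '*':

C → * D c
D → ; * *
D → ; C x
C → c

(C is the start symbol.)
PREDICT(D → ';' '*' '*') = (FIRST(RHS) \ {ε}) ∪ (FOLLOW(D) if ε ∈ FIRST(RHS), i.e. RHS ⇒* ε)
FIRST(';' '*' '*') = { ';' }
ε ∉ FIRST(';' '*' '*'), so FOLLOW(D) is not added.
PREDICT(D → ';' '*' '*') = { ';' }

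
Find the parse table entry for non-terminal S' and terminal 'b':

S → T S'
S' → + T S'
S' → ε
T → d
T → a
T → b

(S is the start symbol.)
To find M[S', 'b'], we find productions for S' where 'b' is in the predict set (PREDICT(N → α) = (FIRST(α) \ {ε}) ∪ (FOLLOW(N) if α ⇒* ε)).

Relevant sets:
  FOLLOW(S') = { $ }

S' → + T S': PREDICT = { '+' }
S' → ε: PREDICT = { $ }

M[S', 'b'] is empty (no production applies)

Answer: Empty (error entry)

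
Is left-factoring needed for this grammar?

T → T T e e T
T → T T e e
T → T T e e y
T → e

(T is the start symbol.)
Left-factoring is needed when two productions for the same non-terminal
share a common prefix on the right-hand side.

Productions for T:
  T → T T e e T
  T → T T e e
  T → T T e e y
  T → e

Found common prefix 'T T e e' in productions for T

Answer: Yes, T has productions with common prefix 'T T e e'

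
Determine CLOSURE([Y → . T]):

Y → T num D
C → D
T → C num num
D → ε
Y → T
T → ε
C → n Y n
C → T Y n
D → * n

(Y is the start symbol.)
To compute CLOSURE, for each item [A → α.Bβ] where B is a non-terminal, add [B → .γ] for all productions B → γ; repeat for the newly added items until nothing changes.

Start with: [Y → . T]
  [Y → . T] has the dot before T: add [T → . C num num], [T → .]
  [T → . C num num] has the dot before C: add [C → . D], [C → . n Y n], [C → . T Y n]
  [C → . D] has the dot before D: add [D → .], [D → . * n]
No further items can be added.

CLOSURE = { [C → . D], [C → . T Y n], [C → . n Y n], [D → . * n], [D → .], [T → . C num num], [T → .], [Y → . T] }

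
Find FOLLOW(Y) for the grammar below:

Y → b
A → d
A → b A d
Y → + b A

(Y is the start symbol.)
{ $ }

Y is the start symbol, so $ ∈ FOLLOW(Y).
Y does not occur on any right-hand side.

Taking the union: FOLLOW(Y) = { $ }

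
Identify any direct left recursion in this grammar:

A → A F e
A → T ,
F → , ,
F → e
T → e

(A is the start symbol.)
Yes, A is left-recursive

Direct left recursion occurs when N → N α for some non-terminal N (the right-hand side begins with the left-hand side itself).

A → A F e: LEFT RECURSIVE (starts with A)
A → T ,: starts with T
F → , ,: starts with ','
F → e: starts with e
T → e: starts with e

The grammar has direct left recursion on: A.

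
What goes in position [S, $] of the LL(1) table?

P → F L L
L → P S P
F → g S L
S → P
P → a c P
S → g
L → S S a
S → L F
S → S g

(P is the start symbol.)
To find M[S, $], we find productions for S where $ is in the predict set (PREDICT(N → α) = (FIRST(α) \ {ε}) ∪ (FOLLOW(N) if α ⇒* ε)).

Relevant sets:
  FIRST(P) = { 'a', 'g' }
  FIRST(L) = { 'a', 'g' }
  FIRST(S) = { 'a', 'g' }

S → P: PREDICT = { 'a', 'g' }
S → g: PREDICT = { 'g' }
S → L F: PREDICT = { 'a', 'g' }
S → S g: PREDICT = { 'a', 'g' }

M[S, $] is empty (no production applies)

Answer: Empty (error entry)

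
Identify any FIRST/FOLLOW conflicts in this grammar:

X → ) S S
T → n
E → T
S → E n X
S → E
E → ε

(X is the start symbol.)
Yes. E → T with FOLLOW(E) on { 'n' }; S → E n X with FOLLOW(S) on { 'n' }

A FIRST/FOLLOW conflict occurs when a non-terminal N has a nullable alternative N → β (β ⇒* ε) and another alternative N → α with FIRST(α) ∩ FOLLOW(N) ≠ ∅: on such a lookahead the parser cannot decide between expanding α and letting N vanish via β.

Nullable non-terminals: E, S.
FIRST sets used below: FIRST(T) = { 'n' }, FIRST(E) = { 'n', ε }

E: nullable alternative(s) E → ε; FOLLOW(E) = { $, 'n' }
  E → T: FIRST \ {ε} = { 'n' } — overlaps FOLLOW(E) on { 'n' }: CONFLICT
  E → ε: FIRST \ {ε} = { } — this is the only nullable alternative, skip

S: nullable alternative(s) S → E; FOLLOW(S) = { $, 'n' }
  S → E n X: FIRST \ {ε} = { 'n' } — overlaps FOLLOW(S) on { 'n' }: CONFLICT
  S → E: FIRST \ {ε} = { 'n' } — this is the only nullable alternative, skip

T, X have no nullable alternative, so no FIRST/FOLLOW check is needed there.

So the grammar has 2 FIRST/FOLLOW conflicts (marked CONFLICT above).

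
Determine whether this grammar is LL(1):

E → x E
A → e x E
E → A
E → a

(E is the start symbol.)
A grammar is LL(1) if for each non-terminal N with multiple productions, the predict sets of those productions are pairwise disjoint, where PREDICT(N → α) = (FIRST(α) \ {ε}) ∪ (FOLLOW(N) if α ⇒* ε).

Relevant sets:
  FIRST(A) = { 'e' }

For E:
  PREDICT(E → x E) = { 'x' }
  PREDICT(E → A) = { 'e' }
  PREDICT(E → a) = { 'a' }
A has a single production, so nothing to check there.

All predict sets are disjoint. The grammar IS LL(1).

Answer: Yes, the grammar is LL(1).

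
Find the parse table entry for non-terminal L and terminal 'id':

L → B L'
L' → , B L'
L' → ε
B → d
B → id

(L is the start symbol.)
L → B L'

To find M[L, 'id'], we find productions for L where 'id' is in the predict set (PREDICT(N → α) = (FIRST(α) \ {ε}) ∪ (FOLLOW(N) if α ⇒* ε)).

Relevant sets:
  FIRST(B) = { 'd', 'id' }

L → B L': PREDICT = { 'd', 'id' }
  'id' is in predict set, so this production goes in M[L, 'id']

M[L, 'id'] = L → B L'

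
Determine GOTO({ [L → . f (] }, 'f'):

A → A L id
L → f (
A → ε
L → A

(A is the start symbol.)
{ [L → f . (] }

GOTO(I, 'f') = CLOSURE({ [A → αX.β] : [A → α.Xβ] ∈ I, X = 'f' })

Items with dot before 'f', with the dot advanced:
  [L → . f (] → [L → f . (]
Closure adds nothing (no advanced item has the dot before a non-terminal).

GOTO = { [L → f . (] }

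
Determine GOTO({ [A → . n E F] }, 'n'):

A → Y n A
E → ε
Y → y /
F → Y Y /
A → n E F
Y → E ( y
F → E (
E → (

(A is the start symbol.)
GOTO(I, 'n') = CLOSURE({ [A → αX.β] : [A → α.Xβ] ∈ I, X = 'n' })

Items with dot before 'n', with the dot advanced:
  [A → . n E F] → [A → n . E F]
Closure of the advanced items:
  [A → n . E F] has the dot before E: add [E → .], [E → . (]

GOTO = { [A → n . E F], [E → . (], [E → .] }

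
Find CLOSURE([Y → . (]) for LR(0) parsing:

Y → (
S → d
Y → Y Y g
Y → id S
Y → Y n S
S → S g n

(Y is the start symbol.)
To compute CLOSURE, for each item [A → α.Bβ] where B is a non-terminal, add [B → .γ] for all productions B → γ; repeat for the newly added items until nothing changes.

Start with: [Y → . (]
The dot precedes the terminal '(', so nothing is added.

CLOSURE = { [Y → . (] }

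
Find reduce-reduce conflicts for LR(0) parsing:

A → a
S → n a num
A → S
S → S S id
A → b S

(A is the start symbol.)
No reduce-reduce conflicts

A reduce-reduce conflict occurs when an LR(0) state has two complete items [A → α .] and [B → β .] — both call for a reduction, and with no lookahead the parser cannot choose between them.

Augment with A' → A and build the canonical LR(0) collection (I0 = CLOSURE({[A' → . A]}), then GOTO on every symbol after a dot until no new states appear). It has 11 states:
  I0: { [A → . S], [A → . a], [A → . b S], [A' → . A], [S → . S S id], [S → . n a num] }  — shift
  I1: { [A' → A .] }  — accept
  I2: { [A → S .], [S → . S S id], [S → . n a num], [S → S . S id] }  — shift, reduce
  I3: { [A → a .] }  — reduce
  I4: { [A → b . S], [S → . S S id], [S → . n a num] }  — shift
  I5: { [S → n . a num] }  — shift
  I6: { [S → n a . num] }  — shift
  I7: { [S → n a num .] }  — reduce
  I8: { [A → b S .], [S → . S S id], [S → . n a num], [S → S . S id] }  — shift, reduce
  I9: { [S → . S S id], [S → . n a num], [S → S . S id], [S → S S . id] }  — shift
  I10: { [S → S S id .] }  — reduce

No state contains more than one complete item.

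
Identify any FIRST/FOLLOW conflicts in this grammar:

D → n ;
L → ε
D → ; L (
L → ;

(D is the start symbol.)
A FIRST/FOLLOW conflict occurs when a non-terminal N has a nullable alternative N → β (β ⇒* ε) and another alternative N → α with FIRST(α) ∩ FOLLOW(N) ≠ ∅: on such a lookahead the parser cannot decide between expanding α and letting N vanish via β.

Nullable non-terminals: L.

L: nullable alternative(s) L → ε; FOLLOW(L) = { '(' }
  L → ε: FIRST \ {ε} = { } — this is the only nullable alternative, skip
  L → ;: FIRST \ {ε} = { ';' } — disjoint from FOLLOW(L)

D has no nullable alternative, so no FIRST/FOLLOW check is needed there.

No FIRST/FOLLOW conflicts found.

Answer: No FIRST/FOLLOW conflicts.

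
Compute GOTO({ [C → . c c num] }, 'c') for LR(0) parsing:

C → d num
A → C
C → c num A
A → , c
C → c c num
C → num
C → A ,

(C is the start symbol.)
{ [C → c . c num] }

GOTO(I, 'c') = CLOSURE({ [A → αX.β] : [A → α.Xβ] ∈ I, X = 'c' })

Items with dot before 'c', with the dot advanced:
  [C → . c c num] → [C → c . c num]
Closure adds nothing (no advanced item has the dot before a non-terminal).

GOTO = { [C → c . c num] }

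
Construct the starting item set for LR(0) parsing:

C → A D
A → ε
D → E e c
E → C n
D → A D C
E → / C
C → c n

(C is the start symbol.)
{ [A → .], [C → . A D], [C → . c n], [C' → . C] }

First, augment the grammar with C' → C
I₀ = CLOSURE({ [C' → . C] }):
  [C' → . C] has the dot before C: add [C → . A D], [C → . c n]
  [C → . A D] has the dot before A: add [A → .]
No further items can be added.

I₀ = { [A → .], [C → . A D], [C → . c n], [C' → . C] }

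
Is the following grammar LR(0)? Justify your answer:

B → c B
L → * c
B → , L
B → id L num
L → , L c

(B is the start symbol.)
A grammar is LR(0) if no state in the canonical LR(0) collection has:
  - both a shift item (dot before a terminal) and a complete item (shift-reduce conflict), or
  - two or more complete items (reduce-reduce conflict; the accept item [B' → B .] counts as a complete item here).

Augment with B' → B and build the canonical LR(0) collection (I0 = CLOSURE({[B' → . B]}), then GOTO on every symbol after a dot until no new states appear). It has 14 states:
  I0: { [B → . , L], [B → . c B], [B → . id L num], [B' → . B] }  — shift
  I1: { [B → , . L], [L → . * c], [L → . , L c] }  — shift
  I2: { [B' → B .] }  — accept
  I3: { [B → . , L], [B → . c B], [B → . id L num], [B → c . B] }  — shift
  I4: { [B → id . L num], [L → . * c], [L → . , L c] }  — shift
  I5: { [L → * . c] }  — shift
  I6: { [L → , . L c], [L → . * c], [L → . , L c] }  — shift
  I7: { [B → id L . num] }  — shift
  I8: { [B → id L num .] }  — reduce
  I9: { [L → , L . c] }  — shift
  I10: { [L → , L c .] }  — reduce
  I11: { [L → * c .] }  — reduce
  I12: { [B → c B .] }  — reduce
  I13: { [B → , L .] }  — reduce

Every state is either a pure shift/goto state or contains exactly one complete item and nothing to shift — no conflicts. The grammar is LR(0).

Answer: Yes, the grammar is LR(0)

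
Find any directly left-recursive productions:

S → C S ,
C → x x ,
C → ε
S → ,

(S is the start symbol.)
No direct left recursion

Direct left recursion occurs when N → N α for some non-terminal N (the right-hand side begins with the left-hand side itself).

S → C S ,: starts with C
C → x x ,: starts with x
C → ε: starts with ε
S → ,: starts with ','

No direct left recursion found.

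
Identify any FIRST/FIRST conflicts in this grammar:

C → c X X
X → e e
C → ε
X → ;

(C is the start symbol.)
No FIRST/FIRST conflicts.

A FIRST/FIRST conflict occurs when two productions N → α and N → β for the same non-terminal have FIRST(α) ∩ FIRST(β) ≠ ∅ (with ε ∈ FIRST of a nullable right-hand side, so two nullable alternatives also conflict).

Productions for C:
  C → c X X: FIRST = { 'c' }
  C → ε: FIRST = { ε }
Productions for X:
  X → e e: FIRST = { 'e' }
  X → ;: FIRST = { ';' }

All alternatives of each non-terminal have pairwise disjoint FIRST sets.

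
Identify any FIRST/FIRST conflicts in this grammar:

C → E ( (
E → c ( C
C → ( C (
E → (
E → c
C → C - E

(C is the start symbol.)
Yes. C → E '(' '(' / C → '(' C '(' on { '(' }; C → E '(' '(' / C → C '-' E on { '(', 'c' }; C → '(' C '(' / C → C '-' E on { '(' }; E → c '(' C / E → c on { 'c' }

A FIRST/FIRST conflict occurs when two productions N → α and N → β for the same non-terminal have FIRST(α) ∩ FIRST(β) ≠ ∅ (with ε ∈ FIRST of a nullable right-hand side, so two nullable alternatives also conflict).

FIRST sets of the non-terminals at (or reachable through a nullable prefix from) the front of some alternative:
  FIRST(E) = { '(', 'c' }
  FIRST(C) = { '(', 'c' }

Productions for C:
  C → E ( (: FIRST = { '(', 'c' }
  C → ( C (: FIRST = { '(' }
  C → C - E: FIRST = { '(', 'c' }
Productions for E:
  E → c ( C: FIRST = { 'c' }
  E → (: FIRST = { '(' }
  E → c: FIRST = { 'c' }

Conflict for C: C → E ( ( and C → ( C (
  Overlap: { '(' }
Conflict for C: C → E ( ( and C → C - E
  Overlap: { '(', 'c' }
Conflict for C: C → ( C ( and C → C - E
  Overlap: { '(' }
Conflict for E: E → c ( C and E → c
  Overlap: { 'c' }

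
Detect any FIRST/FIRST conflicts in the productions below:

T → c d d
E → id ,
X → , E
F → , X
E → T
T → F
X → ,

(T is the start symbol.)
A FIRST/FIRST conflict occurs when two productions N → α and N → β for the same non-terminal have FIRST(α) ∩ FIRST(β) ≠ ∅ (with ε ∈ FIRST of a nullable right-hand side, so two nullable alternatives also conflict).

FIRST sets of the non-terminals at (or reachable through a nullable prefix from) the front of some alternative:
  FIRST(F) = { ',' }
  FIRST(T) = { ',', 'c' }

Productions for T:
  T → c d d: FIRST = { 'c' }
  T → F: FIRST = { ',' }
Productions for E:
  E → id ,: FIRST = { 'id' }
  E → T: FIRST = { ',', 'c' }
Productions for X:
  X → , E: FIRST = { ',' }
  X → ,: FIRST = { ',' }
F has only one production, so no FIRST/FIRST conflict is possible there.

Conflict for X: X → , E and X → ,
  Overlap: { ',' }

Answer: Yes. X → ',' E / X → ',' on { ',' }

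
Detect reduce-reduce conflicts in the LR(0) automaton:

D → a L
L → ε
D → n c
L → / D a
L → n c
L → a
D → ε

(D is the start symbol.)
No reduce-reduce conflicts

Augment with D' → D and build the canonical LR(0) collection (I0 = CLOSURE({[D' → . D]}), then GOTO on every symbol after a dot until no new states appear). It has 12 states:
  I0: { [D → . a L], [D → . n c], [D → .], [D' → . D] }  — shift, reduce
  I1: { [D' → D .] }  — accept
  I2: { [D → a . L], [L → . / D a], [L → . a], [L → . n c], [L → .] }  — shift, reduce
  I3: { [D → n . c] }  — shift
  I4: { [D → n c .] }  — reduce
  I5: { [D → . a L], [D → . n c], [D → .], [L → / . D a] }  — shift, reduce
  I6: { [D → a L .] }  — reduce
  I7: { [L → a .] }  — reduce
  I8: { [L → n . c] }  — shift
  I9: { [L → n c .] }  — reduce
  I10: { [L → / D . a] }  — shift
  I11: { [L → / D a .] }  — reduce

No state contains more than one complete item.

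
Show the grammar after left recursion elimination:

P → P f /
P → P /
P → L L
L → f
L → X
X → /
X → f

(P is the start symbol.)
P → L L P'
P' → f / P'
P' → / P'
P' → ε
L → f
L → X
X → /
X → f

P is directly left-recursive. The standard transformation for
  A → A α₁ | ... | A α_m | β₁ | ... | β_n
is
  A  → β₁ A' | ... | β_n A'
  A' → α₁ A' | ... | α_m A' | ε

P → L L becomes P → L L P'
P → P f / becomes P' → f / P'
P → P / becomes P' → / P'
Add P' → ε

Productions for other non-terminals are unchanged:
  L → f
  L → X
  X → /
  X → f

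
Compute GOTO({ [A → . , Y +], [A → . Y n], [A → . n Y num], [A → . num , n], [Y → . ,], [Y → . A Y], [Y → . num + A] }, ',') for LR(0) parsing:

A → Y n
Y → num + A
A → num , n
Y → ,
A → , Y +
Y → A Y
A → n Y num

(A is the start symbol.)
{ [A → , . Y +], [A → . , Y +], [A → . Y n], [A → . n Y num], [A → . num , n], [Y → , .], [Y → . ,], [Y → . A Y], [Y → . num + A] }

GOTO(I, ',') = CLOSURE({ [A → αX.β] : [A → α.Xβ] ∈ I, X = ',' })

Items with dot before ',', with the dot advanced:
  [A → . , Y +] → [A → , . Y +]
  [Y → . ,] → [Y → , .]
Closure of the advanced items:
  [A → , . Y +] has the dot before Y: add [Y → . num + A], [Y → . ,], [Y → . A Y]
  [Y → . A Y] has the dot before A: add [A → . Y n], [A → . num , n], [A → . , Y +], [A → . n Y num]

GOTO = { [A → , . Y +], [A → . , Y +], [A → . Y n], [A → . n Y num], [A → . num , n], [Y → , .], [Y → . ,], [Y → . A Y], [Y → . num + A] }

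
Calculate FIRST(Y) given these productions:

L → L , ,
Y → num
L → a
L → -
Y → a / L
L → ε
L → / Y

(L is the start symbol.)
From Y → num:
  - num is a terminal: add 'num' and stop
From Y → a / L:
  - a is a terminal: add 'a' and stop

Collecting: FIRST(Y) = { 'a', 'num' }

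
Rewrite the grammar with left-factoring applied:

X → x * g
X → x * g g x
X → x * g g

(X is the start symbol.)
X → x * g X'
X' → ε
X' → g X''
X'' → x
X'' → ε

Left-factoring transforms A → αβ₁ | αβ₂ into A → αA' and A' → β₁ | β₂
(α is the longest common prefix among the alternatives). Repeat until
no nonterminal has two alternatives with a common prefix.

Round 1: X has alternatives sharing prefix 'x * g'. Introduce X': X → x * g X'
  Add: X' → ε
  Add: X' → g x
  Add: X' → g

Round 2: X' has alternatives sharing prefix 'g'. Introduce X'': X' → g X''
  Add: X'' → x
  Add: X'' → ε

No remaining common prefixes — done.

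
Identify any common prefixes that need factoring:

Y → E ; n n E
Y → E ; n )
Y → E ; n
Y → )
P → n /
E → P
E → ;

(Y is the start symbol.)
Left-factoring is needed when two productions for the same non-terminal
share a common prefix on the right-hand side.

Productions for Y:
  Y → E ; n n E
  Y → E ; n )
  Y → E ; n
  Y → )
Productions for E:
  E → P
  E → ;

Found common prefix 'E ; n' in productions for Y

Answer: Yes, Y has productions with common prefix 'E ; n'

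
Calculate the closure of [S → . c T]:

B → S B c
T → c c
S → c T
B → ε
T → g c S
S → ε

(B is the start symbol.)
{ [S → . c T] }

To compute CLOSURE, for each item [A → α.Bβ] where B is a non-terminal, add [B → .γ] for all productions B → γ; repeat for the newly added items until nothing changes.

Start with: [S → . c T]
The dot precedes the terminal c, so nothing is added.

CLOSURE = { [S → . c T] }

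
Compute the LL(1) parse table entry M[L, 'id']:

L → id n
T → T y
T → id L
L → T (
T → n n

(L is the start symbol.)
L → id n, L → T (

To find M[L, 'id'], we find productions for L where 'id' is in the predict set (PREDICT(N → α) = (FIRST(α) \ {ε}) ∪ (FOLLOW(N) if α ⇒* ε)).

Relevant sets:
  FIRST(T) = { 'id', 'n' }

L → id n: PREDICT = { 'id' }
  'id' is in predict set, so this production goes in M[L, 'id']
L → T (: PREDICT = { 'id', 'n' }
  'id' is in predict set, so this production goes in M[L, 'id']

M[L, 'id'] = L → id n, L → T (  (a multiply-defined cell — the grammar is not LL(1))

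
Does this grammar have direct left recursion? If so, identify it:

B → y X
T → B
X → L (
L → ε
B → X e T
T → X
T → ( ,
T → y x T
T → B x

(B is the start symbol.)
Direct left recursion occurs when N → N α for some non-terminal N (the right-hand side begins with the left-hand side itself).

B → y X: starts with y
T → B: starts with B
X → L (: starts with L
L → ε: starts with ε
B → X e T: starts with X
T → X: starts with X
T → ( ,: starts with '('
T → y x T: starts with y
T → B x: starts with B

No direct left recursion found.

Answer: No direct left recursion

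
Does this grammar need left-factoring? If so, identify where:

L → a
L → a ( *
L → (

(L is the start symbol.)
Yes, L has productions with common prefix 'a'

Left-factoring is needed when two productions for the same non-terminal
share a common prefix on the right-hand side.

Productions for L:
  L → a
  L → a ( *
  L → (

Found common prefix 'a' in productions for L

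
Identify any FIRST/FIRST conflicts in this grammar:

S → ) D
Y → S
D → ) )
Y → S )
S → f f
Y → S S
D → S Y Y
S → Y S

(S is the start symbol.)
Yes. S → ')' D / S → Y S on { ')' }; S → f f / S → Y S on { 'f' }; Y → S / Y → S ')' on { ')', 'f' }; Y → S / Y → S S on { ')', 'f' }; Y → S ')' / Y → S S on { ')', 'f' }; D → ')' ')' / D → S Y Y on { ')' }

A FIRST/FIRST conflict occurs when two productions N → α and N → β for the same non-terminal have FIRST(α) ∩ FIRST(β) ≠ ∅ (with ε ∈ FIRST of a nullable right-hand side, so two nullable alternatives also conflict).

FIRST sets of the non-terminals at (or reachable through a nullable prefix from) the front of some alternative:
  FIRST(Y) = { ')', 'f' }
  FIRST(S) = { ')', 'f' }

Productions for S:
  S → ) D: FIRST = { ')' }
  S → f f: FIRST = { 'f' }
  S → Y S: FIRST = { ')', 'f' }
Productions for Y:
  Y → S: FIRST = { ')', 'f' }
  Y → S ): FIRST = { ')', 'f' }
  Y → S S: FIRST = { ')', 'f' }
Productions for D:
  D → ) ): FIRST = { ')' }
  D → S Y Y: FIRST = { ')', 'f' }

Conflict for S: S → ) D and S → Y S
  Overlap: { ')' }
Conflict for S: S → f f and S → Y S
  Overlap: { 'f' }
Conflict for Y: Y → S and Y → S )
  Overlap: { ')', 'f' }
Conflict for Y: Y → S and Y → S S
  Overlap: { ')', 'f' }
Conflict for Y: Y → S ) and Y → S S
  Overlap: { ')', 'f' }
Conflict for D: D → ) ) and D → S Y Y
  Overlap: { ')' }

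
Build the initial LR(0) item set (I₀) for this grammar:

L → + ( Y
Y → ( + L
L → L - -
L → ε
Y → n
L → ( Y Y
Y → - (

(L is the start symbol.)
First, augment the grammar with L' → L
I₀ = CLOSURE({ [L' → . L] }):
  [L' → . L] has the dot before L: add [L → . + ( Y], [L → . L - -], [L → .], [L → . ( Y Y]
No further items can be added.

I₀ = { [L → . ( Y Y], [L → . + ( Y], [L → . L - -], [L → .], [L' → . L] }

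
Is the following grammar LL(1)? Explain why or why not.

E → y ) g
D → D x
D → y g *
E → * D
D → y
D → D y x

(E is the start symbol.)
A grammar is LL(1) if for each non-terminal N with multiple productions, the predict sets of those productions are pairwise disjoint, where PREDICT(N → α) = (FIRST(α) \ {ε}) ∪ (FOLLOW(N) if α ⇒* ε).

Relevant sets:
  FIRST(D) = { 'y' }

For E:
  PREDICT(E → y ')' g) = { 'y' }
  PREDICT(E → '*' D) = { '*' }
For D:
  PREDICT(D → D x) = { 'y' }
  PREDICT(D → y g '*') = { 'y' }
  PREDICT(D → y) = { 'y' }
  PREDICT(D → D y x) = { 'y' }

Conflict found: Predict set conflict for D: { 'y' }
The grammar is NOT LL(1).

Answer: No. Predict set conflict for D: { 'y' }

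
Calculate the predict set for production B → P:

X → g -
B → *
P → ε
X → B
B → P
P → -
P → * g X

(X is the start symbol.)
PREDICT(B → P) = (FIRST(RHS) \ {ε}) ∪ (FOLLOW(B) if ε ∈ FIRST(RHS), i.e. RHS ⇒* ε)
FIRST(P) = { '*', '-', ε }
FIRST(P) = { '*', '-', ε }
ε ∈ FIRST(P) (the right-hand side is nullable), so add FOLLOW(B) = { $ }
PREDICT(B → P) = { $, '*', '-' }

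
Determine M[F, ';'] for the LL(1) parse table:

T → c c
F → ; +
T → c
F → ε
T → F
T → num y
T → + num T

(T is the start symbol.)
F → ; +

To find M[F, ';'], we find productions for F where ';' is in the predict set (PREDICT(N → α) = (FIRST(α) \ {ε}) ∪ (FOLLOW(N) if α ⇒* ε)).

Relevant sets:
  FOLLOW(F) = { $ }

F → ; +: PREDICT = { ';' }
  ';' is in predict set, so this production goes in M[F, ';']
F → ε: PREDICT = { $ }

M[F, ';'] = F → ; +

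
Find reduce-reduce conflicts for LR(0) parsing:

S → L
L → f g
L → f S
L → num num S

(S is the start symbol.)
A reduce-reduce conflict occurs when an LR(0) state has two complete items [A → α .] and [B → β .] — both call for a reduction, and with no lookahead the parser cannot choose between them.

Augment with S' → S and build the canonical LR(0) collection (I0 = CLOSURE({[S' → . S]}), then GOTO on every symbol after a dot until no new states appear). It has 9 states:
  I0: { [L → . f S], [L → . f g], [L → . num num S], [S → . L], [S' → . S] }  — shift
  I1: { [S → L .] }  — reduce
  I2: { [S' → S .] }  — accept
  I3: { [L → . f S], [L → . f g], [L → . num num S], [L → f . S], [L → f . g], [S → . L] }  — shift
  I4: { [L → num . num S] }  — shift
  I5: { [L → . f S], [L → . f g], [L → . num num S], [L → num num . S], [S → . L] }  — shift
  I6: { [L → num num S .] }  — reduce
  I7: { [L → f S .] }  — reduce
  I8: { [L → f g .] }  — reduce

No state contains more than one complete item.

Answer: No reduce-reduce conflicts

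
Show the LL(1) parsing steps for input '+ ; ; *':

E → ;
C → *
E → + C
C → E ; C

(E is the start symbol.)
Stack is shown with the top on the left.

Stack    Input      Action
--------------------------
E $      + ; ; * $  output E → + C
+ C $    + ; ; * $  match '+'
C $      ; ; * $    output C → E ; C
E ; C $  ; ; * $    output E → ;
; ; C $  ; ; * $    match ';'
; C $    ; * $      match ';'
C $      * $        output C → *
* $      * $        match '*'
$        $          accept

The string is accepted.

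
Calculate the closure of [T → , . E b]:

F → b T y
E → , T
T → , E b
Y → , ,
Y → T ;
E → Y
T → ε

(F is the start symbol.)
To compute CLOSURE, for each item [A → α.Bβ] where B is a non-terminal, add [B → .γ] for all productions B → γ; repeat for the newly added items until nothing changes.

Start with: [T → , . E b]
  [T → , . E b] has the dot before E: add [E → . , T], [E → . Y]
  [E → . Y] has the dot before Y: add [Y → . , ,], [Y → . T ;]
  [Y → . T ;] has the dot before T: add [T → . , E b], [T → .]
No further items can be added.

CLOSURE = { [E → . , T], [E → . Y], [T → , . E b], [T → . , E b], [T → .], [Y → . , ,], [Y → . T ;] }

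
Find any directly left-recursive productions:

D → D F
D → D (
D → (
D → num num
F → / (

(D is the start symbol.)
Yes, D is left-recursive

Direct left recursion occurs when N → N α for some non-terminal N (the right-hand side begins with the left-hand side itself).

D → D F: LEFT RECURSIVE (starts with D)
D → D (: LEFT RECURSIVE (starts with D)
D → (: starts with '('
D → num num: starts with num
F → / (: starts with '/'

The grammar has direct left recursion on: D.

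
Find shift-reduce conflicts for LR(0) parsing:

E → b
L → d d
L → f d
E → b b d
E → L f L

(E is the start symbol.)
A shift-reduce conflict occurs when an LR(0) state has both:
  - a complete (reduce) item [A → α .] (dot at the end), and
  - a shift item [B → β . c γ] (dot before a terminal).

Augment with E' → E and build the canonical LR(0) collection (I0 = CLOSURE({[E' → . E]}), then GOTO on every symbol after a dot until no new states appear). It has 12 states:
  I0: { [E → . L f L], [E → . b b d], [E → . b], [E' → . E], [L → . d d], [L → . f d] }  — shift
  I1: { [E' → E .] }  — accept
  I2: { [E → L . f L] }  — shift
  I3: { [E → b . b d], [E → b .] }  — shift, reduce
  I4: { [L → d . d] }  — shift
  I5: { [L → f . d] }  — shift
  I6: { [L → f d .] }  — reduce
  I7: { [L → d d .] }  — reduce
  I8: { [E → b b . d] }  — shift
  I9: { [E → b b d .] }  — reduce
  I10: { [E → L f . L], [L → . d d], [L → . f d] }  — shift
  I11: { [E → L f L .] }  — reduce

I3 contains reduce item [E → b .] and shift item [E → b . b d] — shift-reduce conflict.

Answer: Yes — I3: [E → b .] vs [E → b . b d]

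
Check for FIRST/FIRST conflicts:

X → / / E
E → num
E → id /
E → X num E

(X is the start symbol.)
A FIRST/FIRST conflict occurs when two productions N → α and N → β for the same non-terminal have FIRST(α) ∩ FIRST(β) ≠ ∅ (with ε ∈ FIRST of a nullable right-hand side, so two nullable alternatives also conflict).

FIRST sets of the non-terminals at (or reachable through a nullable prefix from) the front of some alternative:
  FIRST(X) = { '/' }

Productions for E:
  E → num: FIRST = { 'num' }
  E → id /: FIRST = { 'id' }
  E → X num E: FIRST = { '/' }
X has only one production, so no FIRST/FIRST conflict is possible there.

All alternatives of each non-terminal have pairwise disjoint FIRST sets.

Answer: No FIRST/FIRST conflicts.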